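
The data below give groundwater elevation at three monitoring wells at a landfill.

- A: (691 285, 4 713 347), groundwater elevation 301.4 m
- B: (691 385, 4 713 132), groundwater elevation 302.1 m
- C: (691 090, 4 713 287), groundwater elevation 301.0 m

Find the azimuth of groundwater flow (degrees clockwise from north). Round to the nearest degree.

Taking A as reference: B−A = (100, -215, +0.7); C−A = (-195, -60, -0.4).
Solve a·Δx + b·Δy = Δh: det = 100·(-60) − (-195)·(-215) = -47925.
∂h/∂x = [(+0.7)·(-60) − (-0.4)·(-215)] / -47925 = +0.002671
∂h/∂y = [100·(-0.4) − (-195)·(+0.7)] / -47925 = -0.002014
Flow direction (−∇h) has components (-0.002671 E, +0.002014 N).
Azimuth = atan2(E, N) = atan2(-0.002671, +0.002014) = 307.0° ≈ 307°.

307°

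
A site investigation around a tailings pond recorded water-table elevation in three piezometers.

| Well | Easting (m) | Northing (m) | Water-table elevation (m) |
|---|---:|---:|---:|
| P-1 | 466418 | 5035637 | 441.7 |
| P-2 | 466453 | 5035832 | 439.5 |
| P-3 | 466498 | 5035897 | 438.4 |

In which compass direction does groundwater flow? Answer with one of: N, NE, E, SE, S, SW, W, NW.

Three-point gradient (reference P-1): Δ to P-2 = (35, 195, -2.2), Δ to P-3 = (80, 260, -3.3).
∂h/∂x = -0.01100, ∂h/∂y = -0.009308 (det = -6500).
Flow = −∇h = (+0.01100 east, +0.009308 north), which points northeast.

NE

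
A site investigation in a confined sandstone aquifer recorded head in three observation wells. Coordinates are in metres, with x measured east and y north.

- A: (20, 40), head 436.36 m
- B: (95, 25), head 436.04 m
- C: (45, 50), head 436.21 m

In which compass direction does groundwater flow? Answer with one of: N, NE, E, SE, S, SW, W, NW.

Three-point gradient (reference A): Δ to B = (75, -15, -0.32), Δ to C = (25, 10, -0.15).
∂h/∂x = -0.004844, ∂h/∂y = -0.002889 (det = 1125).
Flow = −∇h = (+0.004844 east, +0.002889 north), which points northeast.

NE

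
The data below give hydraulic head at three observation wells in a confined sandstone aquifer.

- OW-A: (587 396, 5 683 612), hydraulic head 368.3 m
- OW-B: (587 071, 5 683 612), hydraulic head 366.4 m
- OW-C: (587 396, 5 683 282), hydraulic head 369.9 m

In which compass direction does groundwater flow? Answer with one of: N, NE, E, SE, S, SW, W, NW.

NW

∂h/∂x = (366.4 − 368.3) / (587071 − 587396) = +0.005846
∂h/∂y = (369.9 − 368.3) / (5683282 − 5683612) = -0.004848
Flow = −∇h = (-0.005846 east, +0.004848 north), which points northwest.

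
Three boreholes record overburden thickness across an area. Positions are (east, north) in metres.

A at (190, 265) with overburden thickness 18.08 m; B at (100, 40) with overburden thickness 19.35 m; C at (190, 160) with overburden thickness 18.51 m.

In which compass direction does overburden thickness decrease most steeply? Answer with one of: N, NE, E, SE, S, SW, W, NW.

NE

With d = a·x + b·y + c and A as origin, the differences give:
  (-90)·a + (-225)·b = +1.27
  0·a + (-105)·b = +0.43
Eliminate b (×(-105) and ×(-225), subtract): 9450·a = -36.600 → a = ∂d/∂x = -0.003873
Back-substitute: b = ∂d/∂y = -0.004095.
Steepest decrease is along −∇f = (+0.003873 E, +0.004095 N) → northeast.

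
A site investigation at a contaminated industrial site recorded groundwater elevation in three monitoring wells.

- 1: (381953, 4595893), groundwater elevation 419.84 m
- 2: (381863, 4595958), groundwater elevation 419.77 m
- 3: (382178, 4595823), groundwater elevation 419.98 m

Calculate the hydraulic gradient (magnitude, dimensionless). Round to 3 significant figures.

Taking 1 as reference: 2−1 = (-90, 65, -0.07); 3−1 = (225, -70, +0.14).
Solve a·Δx + b·Δy = Δh: det = (-90)·(-70) − 225·65 = -8325.
∂h/∂x = [(-0.07)·(-70) − (+0.14)·65] / -8325 = +0.0005045
∂h/∂y = [(-90)·(+0.14) − 225·(-0.07)] / -8325 = -0.0003784
|∇h| = √(0.0005045² + -0.0003784²) = 0.0006306

0.000631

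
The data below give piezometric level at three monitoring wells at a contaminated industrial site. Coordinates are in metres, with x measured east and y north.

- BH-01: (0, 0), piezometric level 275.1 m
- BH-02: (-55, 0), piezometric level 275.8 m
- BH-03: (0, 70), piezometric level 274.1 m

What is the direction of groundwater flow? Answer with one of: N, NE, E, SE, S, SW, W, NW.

∂h/∂x = (275.8 − 275.1) / (-55 − 0) = -0.01273
∂h/∂y = (274.1 − 275.1) / (70 − 0) = -0.01429
Flow = −∇h = (+0.01273 east, +0.01429 north), which points northeast.

NE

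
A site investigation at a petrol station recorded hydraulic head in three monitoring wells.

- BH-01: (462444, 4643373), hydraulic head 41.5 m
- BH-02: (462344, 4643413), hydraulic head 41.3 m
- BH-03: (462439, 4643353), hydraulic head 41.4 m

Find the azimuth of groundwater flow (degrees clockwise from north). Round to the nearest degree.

222°

Differences from BH-01: to BH-02 (Δx, Δy, Δh) = (-100, 40, -0.2); to BH-03 = (-5, -20, -0.1).
Solve a·Δx + b·Δy = Δh: det = (-100)·(-20) − (-5)·40 = 2200.
∂h/∂x = [(-0.2)·(-20) − (-0.1)·40] / 2200 = +0.003636
∂h/∂y = [(-100)·(-0.1) − (-5)·(-0.2)] / 2200 = +0.004091
Flow direction (−∇h) has components (-0.003636 E, -0.004091 N).
Azimuth = atan2(E, N) = atan2(-0.003636, -0.004091) = 221.6° ≈ 222°.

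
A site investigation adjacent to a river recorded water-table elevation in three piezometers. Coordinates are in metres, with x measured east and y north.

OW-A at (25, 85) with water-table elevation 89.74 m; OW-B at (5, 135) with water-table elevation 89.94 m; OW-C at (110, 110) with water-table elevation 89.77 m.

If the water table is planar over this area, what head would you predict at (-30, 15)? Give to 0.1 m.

Taking OW-A as reference: OW-B−OW-A = (-20, 50, +0.20); OW-C−OW-A = (85, 25, +0.03).
Determinant of the coordinate differences = (-20)·25 − 85·50 = -4750.
∂h/∂x = [(+0.20)·25 − (+0.03)·50] / -4750 = -0.0007368
∂h/∂y = [(-20)·(+0.03) − 85·(+0.20)] / -4750 = +0.003705
h(-30, 15) = 89.74 + (-0.0007368)·(-55) + (+0.003705)·(-70) = 89.74 +0.041 -0.259 = 89.521 m.

89.5 m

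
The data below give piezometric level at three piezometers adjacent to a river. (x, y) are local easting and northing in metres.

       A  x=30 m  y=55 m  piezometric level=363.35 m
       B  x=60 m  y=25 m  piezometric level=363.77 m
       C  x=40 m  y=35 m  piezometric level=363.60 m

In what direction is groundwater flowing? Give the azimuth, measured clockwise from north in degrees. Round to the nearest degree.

Taking A as reference: B−A = (30, -30, +0.42); C−A = (10, -20, +0.25).
Determinant of the coordinate differences = 30·(-20) − 10·(-30) = -300.
∂h/∂x = [(+0.42)·(-20) − (+0.25)·(-30)] / -300 = +0.003000
∂h/∂y = [30·(+0.25) − 10·(+0.42)] / -300 = -0.01100
Flow direction (−∇h) has components (-0.003000 E, +0.01100 N).
Azimuth = atan2(E, N) = atan2(-0.003000, +0.01100) = 344.7° ≈ 345°.

345°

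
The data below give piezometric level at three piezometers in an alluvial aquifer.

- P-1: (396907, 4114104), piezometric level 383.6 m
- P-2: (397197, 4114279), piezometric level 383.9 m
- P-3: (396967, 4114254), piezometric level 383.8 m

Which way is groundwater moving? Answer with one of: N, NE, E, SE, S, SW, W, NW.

Three-point gradient (reference P-1): Δ to P-2 = (290, 175, +0.3), Δ to P-3 = (60, 150, +0.2).
∂h/∂x = +0.0003030, ∂h/∂y = +0.001212 (det = 33000).
Flow = −∇h = (-0.0003030 east, -0.001212 north), which points south.

S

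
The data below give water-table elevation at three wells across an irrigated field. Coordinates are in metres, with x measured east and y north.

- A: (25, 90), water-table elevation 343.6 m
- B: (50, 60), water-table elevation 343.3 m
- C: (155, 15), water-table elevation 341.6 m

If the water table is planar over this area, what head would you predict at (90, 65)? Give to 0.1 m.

Taking A as reference: B−A = (25, -30, -0.3); C−A = (130, -75, -2.0).
Determinant of the coordinate differences = 25·(-75) − 130·(-30) = 2025.
∂h/∂x = [(-0.3)·(-75) − (-2.0)·(-30)] / 2025 = -0.01852
∂h/∂y = [25·(-2.0) − 130·(-0.3)] / 2025 = -0.005432
h(90, 65) = 343.6 + (-0.01852)·(65) + (-0.005432)·(-25) = 343.6 -1.204 +0.136 = 342.532 m.

342.5 m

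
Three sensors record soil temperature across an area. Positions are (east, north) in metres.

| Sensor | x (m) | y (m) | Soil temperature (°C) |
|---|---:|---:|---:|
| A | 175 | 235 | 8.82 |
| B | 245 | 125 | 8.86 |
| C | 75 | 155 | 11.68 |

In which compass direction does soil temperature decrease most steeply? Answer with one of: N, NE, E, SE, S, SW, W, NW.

Differences from A: to B (Δx, Δy, Δh) = (70, -110, +0.04); to C = (-100, -80, +2.86).
Solve a·Δx + b·Δy = ΔT: det = 70·(-80) − (-100)·(-110) = -16600.
∂T/∂x = [(+0.04)·(-80) − (+2.86)·(-110)] / -16600 = -0.01876
∂T/∂y = [70·(+2.86) − (-100)·(+0.04)] / -16600 = -0.01230
Steepest decrease is along −∇f = (+0.01876 E, +0.01230 N) → northeast.

NE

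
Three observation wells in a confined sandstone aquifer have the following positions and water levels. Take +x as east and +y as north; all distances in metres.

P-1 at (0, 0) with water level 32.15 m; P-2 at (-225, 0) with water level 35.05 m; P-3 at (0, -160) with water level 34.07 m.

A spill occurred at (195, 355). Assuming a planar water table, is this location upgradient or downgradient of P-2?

downgradient

∂h/∂x = (35.05 − 32.15) / (-225 − 0) = -0.01289
∂h/∂y = (34.07 − 32.15) / (-160 − 0) = -0.01200
Head at (195, 355) = 32.15 + (-0.01289)·(195) + (-0.01200)·(355) = 25.38 m.
That is lower than the 35.05 m at P-2, so the point is downgradient.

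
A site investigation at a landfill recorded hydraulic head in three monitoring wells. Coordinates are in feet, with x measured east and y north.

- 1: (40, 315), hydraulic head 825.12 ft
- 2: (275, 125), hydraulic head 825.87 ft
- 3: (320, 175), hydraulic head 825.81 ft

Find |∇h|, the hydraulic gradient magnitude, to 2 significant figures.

0.0027

Taking 1 as reference: 2−1 = (235, -190, +0.75); 3−1 = (280, -140, +0.69).
Solve a·Δx + b·Δy = Δh: det = 235·(-140) − 280·(-190) = 20300.
∂h/∂x = [(+0.75)·(-140) − (+0.69)·(-190)] / 20300 = +0.001286
∂h/∂y = [235·(+0.69) − 280·(+0.75)] / 20300 = -0.002357
|∇h| = √(0.001286² + -0.002357²) = 0.002685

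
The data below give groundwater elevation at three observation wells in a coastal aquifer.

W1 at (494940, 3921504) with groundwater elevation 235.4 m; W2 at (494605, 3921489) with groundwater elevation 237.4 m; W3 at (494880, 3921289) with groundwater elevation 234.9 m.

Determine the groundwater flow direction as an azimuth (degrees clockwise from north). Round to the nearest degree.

Differences from W1: to W2 (Δx, Δy, Δh) = (-335, -15, +2.0); to W3 = (-60, -215, -0.5).
Solve a·Δx + b·Δy = Δh: det = (-335)·(-215) − (-60)·(-15) = 71125.
∂h/∂x = [(+2.0)·(-215) − (-0.5)·(-15)] / 71125 = -0.006151
∂h/∂y = [(-335)·(-0.5) − (-60)·(+2.0)] / 71125 = +0.004042
Flow direction (−∇h) has components (+0.006151 E, -0.004042 N).
Azimuth = atan2(E, N) = atan2(+0.006151, -0.004042) = 123.3° ≈ 123°.

123°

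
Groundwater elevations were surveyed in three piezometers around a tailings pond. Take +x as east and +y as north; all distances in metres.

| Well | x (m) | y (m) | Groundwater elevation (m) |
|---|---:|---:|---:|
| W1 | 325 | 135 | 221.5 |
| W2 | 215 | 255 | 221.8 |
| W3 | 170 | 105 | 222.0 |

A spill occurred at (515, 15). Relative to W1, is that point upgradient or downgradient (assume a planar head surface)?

Taking W1 as reference: W2−W1 = (-110, 120, +0.3); W3−W1 = (-155, -30, +0.5).
Solve a·Δx + b·Δy = Δh: det = (-110)·(-30) − (-155)·120 = 21900.
∂h/∂x = [(+0.3)·(-30) − (+0.5)·120] / 21900 = -0.003151
∂h/∂y = [(-110)·(+0.5) − (-155)·(+0.3)] / 21900 = -0.0003881
Head at (515, 15) = 221.5 + (-0.003151)·(190) + (-0.0003881)·(-120) = 220.95 m.
That is lower than the 221.5 m at W1, so the point is downgradient.

downgradient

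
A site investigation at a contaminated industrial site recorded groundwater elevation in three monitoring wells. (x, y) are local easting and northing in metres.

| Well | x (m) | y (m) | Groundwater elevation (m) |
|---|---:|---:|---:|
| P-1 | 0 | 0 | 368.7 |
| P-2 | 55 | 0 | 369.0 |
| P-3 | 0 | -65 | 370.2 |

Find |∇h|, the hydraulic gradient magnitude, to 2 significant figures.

∂h/∂x = (369.0 − 368.7) / (55 − 0) = +0.005455
∂h/∂y = (370.2 − 368.7) / (-65 − 0) = -0.02308
|∇h| = √(0.005455² + -0.02308²) = 0.02372

0.024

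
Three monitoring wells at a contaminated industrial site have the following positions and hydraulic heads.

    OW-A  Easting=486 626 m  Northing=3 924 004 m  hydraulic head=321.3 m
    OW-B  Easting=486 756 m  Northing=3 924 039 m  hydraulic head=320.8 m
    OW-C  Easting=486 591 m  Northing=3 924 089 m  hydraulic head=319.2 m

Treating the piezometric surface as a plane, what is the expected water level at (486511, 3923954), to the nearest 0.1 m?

322.2 m

Taking OW-A as reference: OW-B−OW-A = (130, 35, -0.5); OW-C−OW-A = (-35, 85, -2.1).
Determinant of the coordinate differences = 130·85 − (-35)·35 = 12275.
∂h/∂x = [(-0.5)·85 − (-2.1)·35] / 12275 = +0.002525
∂h/∂y = [130·(-2.1) − (-35)·(-0.5)] / 12275 = -0.02367
h(486511, 3923954) = 321.3 + (+0.002525)·(-115) + (-0.02367)·(-50) = 321.3 -0.290 +1.183 = 322.193 m.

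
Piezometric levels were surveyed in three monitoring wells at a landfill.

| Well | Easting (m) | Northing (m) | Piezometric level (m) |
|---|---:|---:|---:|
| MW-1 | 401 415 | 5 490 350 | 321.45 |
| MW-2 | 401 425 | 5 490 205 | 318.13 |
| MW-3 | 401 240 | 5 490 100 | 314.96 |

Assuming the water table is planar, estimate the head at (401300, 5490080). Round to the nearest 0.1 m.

314.7 m

With h = a·x + b·y + c and MW-1 as origin, the differences give:
  10·a + (-145)·b = -3.32
  (-175)·a + (-250)·b = -6.49
Eliminate b (×(-250) and ×(-145), subtract): -27875·a = -111.050 → a = ∂h/∂x = +0.003984
Back-substitute: b = ∂h/∂y = +0.02317.
h(401300, 5490080) = 321.45 + (+0.003984)·(-115) + (+0.02317)·(-270) = 321.45 -0.458 -6.256 = 314.736 m.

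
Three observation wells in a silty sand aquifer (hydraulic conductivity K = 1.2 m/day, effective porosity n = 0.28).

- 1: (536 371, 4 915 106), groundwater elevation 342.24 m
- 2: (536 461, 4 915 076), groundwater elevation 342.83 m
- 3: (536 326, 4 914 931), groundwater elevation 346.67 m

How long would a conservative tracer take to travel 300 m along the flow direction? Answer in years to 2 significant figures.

Three-point gradient (reference 1): Δ to 2 = (90, -30, +0.59), Δ to 3 = (-45, -175, +4.43).
∂h/∂x = -0.001734, ∂h/∂y = -0.02487 (det = -17100).
|∇h| = √(-0.001734² + -0.02487²) = 0.02493
Seepage velocity v = K·i/n = 1.2 × 0.02493 / 0.28 = 0.1068 m/day.
t = 300 / 0.1068 = 2809 days = 7.69 years.

7.7 years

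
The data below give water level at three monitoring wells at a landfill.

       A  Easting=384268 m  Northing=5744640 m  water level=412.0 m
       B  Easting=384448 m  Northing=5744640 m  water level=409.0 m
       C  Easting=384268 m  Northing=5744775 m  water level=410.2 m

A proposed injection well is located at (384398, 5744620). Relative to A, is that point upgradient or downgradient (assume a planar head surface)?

∂h/∂x = (409.0 − 412.0) / (384448 − 384268) = -0.01667
∂h/∂y = (410.2 − 412.0) / (5744775 − 5744640) = -0.01333
Head at (384398, 5744620) = 412.0 + (-0.01667)·(130) + (-0.01333)·(-20) = 410.10 m.
That is lower than the 412.0 m at A, so the point is downgradient.

downgradient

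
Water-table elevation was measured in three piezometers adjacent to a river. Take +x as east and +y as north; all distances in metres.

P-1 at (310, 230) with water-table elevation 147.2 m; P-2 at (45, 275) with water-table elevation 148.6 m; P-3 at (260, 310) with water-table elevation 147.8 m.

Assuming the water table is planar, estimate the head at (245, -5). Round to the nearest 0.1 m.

146.4 m

With h = a·x + b·y + c and P-1 as origin, the differences give:
  (-265)·a + 45·b = +1.4
  (-50)·a + 80·b = +0.6
Eliminate b (×80 and ×45, subtract): -18950·a = 85.00 → a = ∂h/∂x = -0.004485
Back-substitute: b = ∂h/∂y = +0.004697.
h(245, -5) = 147.2 + (-0.004485)·(-65) + (+0.004697)·(-235) = 147.2 +0.292 -1.104 = 146.388 m.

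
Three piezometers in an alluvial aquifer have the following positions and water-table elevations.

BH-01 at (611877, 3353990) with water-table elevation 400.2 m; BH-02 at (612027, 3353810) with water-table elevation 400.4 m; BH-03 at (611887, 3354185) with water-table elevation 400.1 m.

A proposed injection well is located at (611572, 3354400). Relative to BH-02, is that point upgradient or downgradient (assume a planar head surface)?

Taking BH-01 as reference: BH-02−BH-01 = (150, -180, +0.2); BH-03−BH-01 = (10, 195, -0.1).
Determinant of the coordinate differences = 150·195 − 10·(-180) = 31050.
∂h/∂x = [(+0.2)·195 − (-0.1)·(-180)] / 31050 = +0.0006763
∂h/∂y = [150·(-0.1) − 10·(+0.2)] / 31050 = -0.0005475
Head at (611572, 3354400) = 400.2 + (+0.0006763)·(-305) + (-0.0005475)·(410) = 399.77 m.
That is lower than the 400.4 m at BH-02, so the point is downgradient.

downgradient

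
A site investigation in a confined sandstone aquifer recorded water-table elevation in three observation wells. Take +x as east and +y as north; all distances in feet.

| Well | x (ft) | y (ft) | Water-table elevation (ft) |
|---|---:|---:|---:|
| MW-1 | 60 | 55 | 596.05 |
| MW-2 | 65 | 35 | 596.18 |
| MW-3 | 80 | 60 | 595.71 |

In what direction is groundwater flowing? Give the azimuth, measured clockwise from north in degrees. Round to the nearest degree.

055°

Three-point gradient (reference MW-1): Δ to MW-2 = (5, -20, +0.13), Δ to MW-3 = (20, 5, -0.34).
∂h/∂x = -0.01447, ∂h/∂y = -0.01012 (det = 425).
Flow direction (−∇h) has components (+0.01447 E, +0.01012 N).
Azimuth = atan2(E, N) = atan2(+0.01447, +0.01012) = 55.0° ≈ 055°.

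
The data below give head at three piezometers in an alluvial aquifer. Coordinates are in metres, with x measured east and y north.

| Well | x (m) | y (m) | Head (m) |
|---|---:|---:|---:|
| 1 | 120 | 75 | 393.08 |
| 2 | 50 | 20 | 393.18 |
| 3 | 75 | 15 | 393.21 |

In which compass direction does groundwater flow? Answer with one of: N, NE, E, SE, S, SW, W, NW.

N

Taking 1 as reference: 2−1 = (-70, -55, +0.10); 3−1 = (-45, -60, +0.13).
Solve a·Δx + b·Δy = Δh: det = (-70)·(-60) − (-45)·(-55) = 1725.
∂h/∂x = [(+0.10)·(-60) − (+0.13)·(-55)] / 1725 = +0.0006667
∂h/∂y = [(-70)·(+0.13) − (-45)·(+0.10)] / 1725 = -0.002667
Flow = −∇h = (-0.0006667 east, +0.002667 north), which points north.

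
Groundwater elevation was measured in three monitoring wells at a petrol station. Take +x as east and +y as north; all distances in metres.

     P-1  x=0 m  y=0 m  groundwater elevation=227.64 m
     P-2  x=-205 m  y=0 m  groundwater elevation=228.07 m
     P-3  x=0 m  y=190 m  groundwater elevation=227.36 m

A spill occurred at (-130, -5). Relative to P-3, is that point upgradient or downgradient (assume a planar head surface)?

upgradient

∂h/∂x = (228.07 − 227.64) / (-205 − 0) = -0.002098
∂h/∂y = (227.36 − 227.64) / (190 − 0) = -0.001474
Head at (-130, -5) = 227.64 + (-0.002098)·(-130) + (-0.001474)·(-5) = 227.92 m.
That is higher than the 227.36 m at P-3, so the point is upgradient.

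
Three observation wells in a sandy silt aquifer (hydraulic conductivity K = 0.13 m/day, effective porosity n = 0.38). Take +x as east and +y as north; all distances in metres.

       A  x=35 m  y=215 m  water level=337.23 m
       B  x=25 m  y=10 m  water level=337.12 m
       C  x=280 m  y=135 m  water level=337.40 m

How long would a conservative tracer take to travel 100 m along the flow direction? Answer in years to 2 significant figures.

810 years

With h = a·x + b·y + c and A as origin, the differences give:
  (-10)·a + (-205)·b = -0.11
  245·a + (-80)·b = +0.17
Eliminate b (×(-80) and ×(-205), subtract): 51025·a = 43.650 → a = ∂h/∂x = +0.0008555
Back-substitute: b = ∂h/∂y = +0.0004949.
|∇h| = √(0.0008555² + 0.0004949²) = 0.0009883
Seepage velocity v = K·i/n = 0.13 × 0.0009883 / 0.38 = 0.0003381 m/day.
t = 100 / 0.0003381 = 2.958e+05 days = 810 years.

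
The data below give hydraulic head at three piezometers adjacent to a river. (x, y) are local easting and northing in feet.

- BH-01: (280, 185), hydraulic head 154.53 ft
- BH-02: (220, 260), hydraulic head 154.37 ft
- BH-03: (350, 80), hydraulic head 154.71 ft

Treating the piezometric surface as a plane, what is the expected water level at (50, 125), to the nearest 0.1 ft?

153.8 ft

Three-point gradient (reference BH-01): Δ to BH-02 = (-60, 75, -0.16), Δ to BH-03 = (70, -105, +0.18).
∂h/∂x = +0.003143, ∂h/∂y = +0.0003810 (det = 1050).
h(50, 125) = 154.53 + (+0.003143)·(-230) + (+0.0003810)·(-60) = 154.53 -0.723 -0.023 = 153.784 ft.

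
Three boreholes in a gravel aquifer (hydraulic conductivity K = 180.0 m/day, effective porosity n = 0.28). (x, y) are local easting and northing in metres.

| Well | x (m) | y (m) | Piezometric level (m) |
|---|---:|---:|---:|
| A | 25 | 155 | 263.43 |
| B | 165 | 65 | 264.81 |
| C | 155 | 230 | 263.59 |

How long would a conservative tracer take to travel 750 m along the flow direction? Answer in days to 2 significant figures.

Differences from A: to B (Δx, Δy, Δh) = (140, -90, +1.38); to C = (130, 75, +0.16).
Solve a·Δx + b·Δy = Δh: det = 140·75 − 130·(-90) = 22200.
∂h/∂x = [(+1.38)·75 − (+0.16)·(-90)] / 22200 = +0.005311
∂h/∂y = [140·(+0.16) − 130·(+1.38)] / 22200 = -0.007072
|∇h| = √(0.005311² + -0.007072²) = 0.008844
Seepage velocity v = K·i/n = 180.0 × 0.008844 / 0.28 = 5.685 m/day.
t = 750 / 5.685 = 131.9 days.

130 days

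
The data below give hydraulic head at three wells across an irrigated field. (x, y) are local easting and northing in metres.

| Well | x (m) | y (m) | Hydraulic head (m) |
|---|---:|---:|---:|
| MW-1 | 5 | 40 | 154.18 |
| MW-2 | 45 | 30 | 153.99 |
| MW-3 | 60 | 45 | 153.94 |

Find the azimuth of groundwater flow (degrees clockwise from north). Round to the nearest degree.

Taking MW-1 as reference: MW-2−MW-1 = (40, -10, -0.19); MW-3−MW-1 = (55, 5, -0.24).
Solve a·Δx + b·Δy = Δh: det = 40·5 − 55·(-10) = 750.
∂h/∂x = [(-0.19)·5 − (-0.24)·(-10)] / 750 = -0.004467
∂h/∂y = [40·(-0.24) − 55·(-0.19)] / 750 = +0.001133
Flow direction (−∇h) has components (+0.004467 E, -0.001133 N).
Azimuth = atan2(E, N) = atan2(+0.004467, -0.001133) = 104.2° ≈ 104°.

104°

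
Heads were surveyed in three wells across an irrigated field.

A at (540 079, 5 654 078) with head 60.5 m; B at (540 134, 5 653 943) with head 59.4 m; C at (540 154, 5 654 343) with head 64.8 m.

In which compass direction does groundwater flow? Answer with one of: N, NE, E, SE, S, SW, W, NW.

SW

With h = a·x + b·y + c and A as origin, the differences give:
  55·a + (-135)·b = -1.1
  75·a + 265·b = +4.3
Eliminate b (×265 and ×(-135), subtract): 24700·a = 289.00 → a = ∂h/∂x = +0.01170
Back-substitute: b = ∂h/∂y = +0.01291.
Flow = −∇h = (-0.01170 east, -0.01291 north), which points southwest.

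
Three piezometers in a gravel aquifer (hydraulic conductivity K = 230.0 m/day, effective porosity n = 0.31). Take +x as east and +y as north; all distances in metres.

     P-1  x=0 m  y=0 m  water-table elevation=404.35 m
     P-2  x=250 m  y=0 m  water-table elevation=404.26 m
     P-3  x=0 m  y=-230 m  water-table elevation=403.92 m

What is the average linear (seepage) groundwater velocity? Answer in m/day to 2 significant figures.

∂h/∂x = (404.26 − 404.35) / (250 − 0) = -0.0003600
∂h/∂y = (403.92 − 404.35) / (-230 − 0) = +0.001870
|∇h| = √(-0.0003600² + 0.001870²) = 0.001904
Seepage velocity v = K·i/n = 230.0 × 0.001904 / 0.31 = 1.413 m/day.

1.4 m/day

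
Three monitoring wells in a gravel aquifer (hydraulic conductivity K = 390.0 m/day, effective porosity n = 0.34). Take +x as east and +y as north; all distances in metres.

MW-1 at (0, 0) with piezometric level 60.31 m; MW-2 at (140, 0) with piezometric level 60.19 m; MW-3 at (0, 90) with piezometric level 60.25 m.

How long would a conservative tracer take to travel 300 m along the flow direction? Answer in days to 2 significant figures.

240 days

∂h/∂x = (60.19 − 60.31) / (140 − 0) = -0.0008571
∂h/∂y = (60.25 − 60.31) / (90 − 0) = -0.0006667
|∇h| = √(-0.0008571² + -0.0006667²) = 0.001086
Seepage velocity v = K·i/n = 390.0 × 0.001086 / 0.34 = 1.246 m/day.
t = 300 / 1.246 = 240.8 days.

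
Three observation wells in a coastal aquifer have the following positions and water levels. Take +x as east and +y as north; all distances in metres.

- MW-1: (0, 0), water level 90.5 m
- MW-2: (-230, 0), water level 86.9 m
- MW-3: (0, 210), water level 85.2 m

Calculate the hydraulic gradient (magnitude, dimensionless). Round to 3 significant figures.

∂h/∂x = (86.9 − 90.5) / (-230 − 0) = +0.01565
∂h/∂y = (85.2 − 90.5) / (210 − 0) = -0.02524
|∇h| = √(0.01565² + -0.02524²) = 0.0297

0.0297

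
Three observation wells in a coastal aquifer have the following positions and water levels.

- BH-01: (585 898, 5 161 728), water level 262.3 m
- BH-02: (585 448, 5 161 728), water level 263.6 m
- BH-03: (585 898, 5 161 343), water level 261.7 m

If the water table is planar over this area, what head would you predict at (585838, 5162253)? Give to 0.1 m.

∂h/∂x = (263.6 − 262.3) / (585448 − 585898) = -0.002889
∂h/∂y = (261.7 − 262.3) / (5161343 − 5161728) = +0.001558
h(585838, 5162253) = 262.3 + (-0.002889)·(-60) + (+0.001558)·(525) = 262.3 +0.173 +0.818 = 263.292 m.

263.3 m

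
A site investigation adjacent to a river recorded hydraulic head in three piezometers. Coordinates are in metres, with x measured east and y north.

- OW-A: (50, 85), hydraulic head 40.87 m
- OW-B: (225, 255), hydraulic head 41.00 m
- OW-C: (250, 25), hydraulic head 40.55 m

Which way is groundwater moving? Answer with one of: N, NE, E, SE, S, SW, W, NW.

SE

Three-point gradient (reference OW-A): Δ to OW-B = (175, 170, +0.13), Δ to OW-C = (200, -60, -0.32).
∂h/∂x = -0.001047, ∂h/∂y = +0.001843 (det = -44500).
Flow = −∇h = (+0.001047 east, -0.001843 north), which points southeast.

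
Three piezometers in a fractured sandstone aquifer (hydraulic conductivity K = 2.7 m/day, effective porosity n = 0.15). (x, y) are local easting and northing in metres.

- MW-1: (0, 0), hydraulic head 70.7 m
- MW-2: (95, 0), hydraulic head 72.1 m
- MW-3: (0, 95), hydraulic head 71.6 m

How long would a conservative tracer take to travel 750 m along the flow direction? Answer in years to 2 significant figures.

∂h/∂x = (72.1 − 70.7) / (95 − 0) = +0.01474
∂h/∂y = (71.6 − 70.7) / (95 − 0) = +0.009474
|∇h| = √(0.01474² + 0.009474²) = 0.01752
Seepage velocity v = K·i/n = 2.7 × 0.01752 / 0.15 = 0.3154 m/day.
t = 750 / 0.3154 = 2378 days = 6.51 years.

6.5 years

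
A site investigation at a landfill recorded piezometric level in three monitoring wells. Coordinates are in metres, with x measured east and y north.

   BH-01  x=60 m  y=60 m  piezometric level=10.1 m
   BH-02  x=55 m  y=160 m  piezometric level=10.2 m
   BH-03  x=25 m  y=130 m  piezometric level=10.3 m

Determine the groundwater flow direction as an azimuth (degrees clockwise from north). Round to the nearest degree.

Differences from BH-01: to BH-02 (Δx, Δy, Δh) = (-5, 100, +0.1); to BH-03 = (-35, 70, +0.2).
Determinant of the coordinate differences = (-5)·70 − (-35)·100 = 3150.
∂h/∂x = [(+0.1)·70 − (+0.2)·100] / 3150 = -0.004127
∂h/∂y = [(-5)·(+0.2) − (-35)·(+0.1)] / 3150 = +0.0007937
Flow direction (−∇h) has components (+0.004127 E, -0.0007937 N).
Azimuth = atan2(E, N) = atan2(+0.004127, -0.0007937) = 100.9° ≈ 101°.

101°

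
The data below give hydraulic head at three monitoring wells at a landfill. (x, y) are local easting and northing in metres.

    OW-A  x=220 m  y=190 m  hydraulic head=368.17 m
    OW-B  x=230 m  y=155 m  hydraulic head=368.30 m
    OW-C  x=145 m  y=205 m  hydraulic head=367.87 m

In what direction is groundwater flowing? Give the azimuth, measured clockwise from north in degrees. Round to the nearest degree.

Differences from OW-A: to OW-B (Δx, Δy, Δh) = (10, -35, +0.13); to OW-C = (-75, 15, -0.30).
Solve a·Δx + b·Δy = Δh: det = 10·15 − (-75)·(-35) = -2475.
∂h/∂x = [(+0.13)·15 − (-0.30)·(-35)] / -2475 = +0.003455
∂h/∂y = [10·(-0.30) − (-75)·(+0.13)] / -2475 = -0.002727
Flow direction (−∇h) has components (-0.003455 E, +0.002727 N).
Azimuth = atan2(E, N) = atan2(-0.003455, +0.002727) = 308.3° ≈ 308°.

308°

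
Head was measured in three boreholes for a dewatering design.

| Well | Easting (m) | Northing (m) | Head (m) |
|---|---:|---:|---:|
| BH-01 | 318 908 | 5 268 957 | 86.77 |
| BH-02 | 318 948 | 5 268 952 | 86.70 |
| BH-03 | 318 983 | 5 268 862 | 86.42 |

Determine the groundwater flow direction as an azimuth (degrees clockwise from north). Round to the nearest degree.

151°

Taking BH-01 as reference: BH-02−BH-01 = (40, -5, -0.07); BH-03−BH-01 = (75, -95, -0.35).
Solve a·Δx + b·Δy = Δh: det = 40·(-95) − 75·(-5) = -3425.
∂h/∂x = [(-0.07)·(-95) − (-0.35)·(-5)] / -3425 = -0.001431
∂h/∂y = [40·(-0.35) − 75·(-0.07)] / -3425 = +0.002555
Flow direction (−∇h) has components (+0.001431 E, -0.002555 N).
Azimuth = atan2(E, N) = atan2(+0.001431, -0.002555) = 150.8° ≈ 151°.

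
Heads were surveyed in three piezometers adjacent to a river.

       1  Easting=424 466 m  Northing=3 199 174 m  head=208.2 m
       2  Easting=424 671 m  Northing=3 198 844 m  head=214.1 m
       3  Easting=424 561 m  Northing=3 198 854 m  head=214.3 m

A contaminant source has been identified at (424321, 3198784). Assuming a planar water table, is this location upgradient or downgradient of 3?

Taking 1 as reference: 2−1 = (205, -330, +5.9); 3−1 = (95, -320, +6.1).
Determinant of the coordinate differences = 205·(-320) − 95·(-330) = -34250.
∂h/∂x = [(+5.9)·(-320) − (+6.1)·(-330)] / -34250 = -0.003650
∂h/∂y = [205·(+6.1) − 95·(+5.9)] / -34250 = -0.02015
Head at (424321, 3198784) = 208.2 + (-0.003650)·(-145) + (-0.02015)·(-390) = 216.59 m.
That is higher than the 214.3 m at 3, so the point is upgradient.

upgradient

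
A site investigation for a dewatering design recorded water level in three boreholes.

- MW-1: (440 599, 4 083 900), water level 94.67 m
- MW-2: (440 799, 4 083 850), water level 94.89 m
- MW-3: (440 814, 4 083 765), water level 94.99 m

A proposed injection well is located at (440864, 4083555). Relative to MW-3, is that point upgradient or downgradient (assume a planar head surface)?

With h = a·x + b·y + c and MW-1 as origin, the differences give:
  200·a + (-50)·b = +0.22
  215·a + (-135)·b = +0.32
Eliminate b (×(-135) and ×(-50), subtract): -16250·a = -13.700 → a = ∂h/∂x = +0.0008431
Back-substitute: b = ∂h/∂y = -0.001028.
Head at (440864, 4083555) = 94.67 + (+0.0008431)·(265) + (-0.001028)·(-345) = 95.25 m.
That is higher than the 94.99 m at MW-3, so the point is upgradient.

upgradient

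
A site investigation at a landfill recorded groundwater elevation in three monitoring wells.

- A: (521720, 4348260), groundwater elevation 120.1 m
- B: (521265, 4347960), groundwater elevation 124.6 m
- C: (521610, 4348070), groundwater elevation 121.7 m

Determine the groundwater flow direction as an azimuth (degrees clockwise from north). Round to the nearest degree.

058°

With h = a·x + b·y + c and A as origin, the differences give:
  (-455)·a + (-300)·b = +4.5
  (-110)·a + (-190)·b = +1.6
Eliminate b (×(-190) and ×(-300), subtract): 53450·a = -375.00 → a = ∂h/∂x = -0.007016
Back-substitute: b = ∂h/∂y = -0.004359.
Flow direction (−∇h) has components (+0.007016 E, +0.004359 N).
Azimuth = atan2(E, N) = atan2(+0.007016, +0.004359) = 58.1° ≈ 058°.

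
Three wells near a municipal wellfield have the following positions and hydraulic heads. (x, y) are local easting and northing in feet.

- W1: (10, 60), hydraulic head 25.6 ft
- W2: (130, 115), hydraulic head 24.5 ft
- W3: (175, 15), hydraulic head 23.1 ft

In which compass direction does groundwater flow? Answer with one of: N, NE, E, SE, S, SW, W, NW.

SE

Taking W1 as reference: W2−W1 = (120, 55, -1.1); W3−W1 = (165, -45, -2.5).
Determinant of the coordinate differences = 120·(-45) − 165·55 = -14475.
∂h/∂x = [(-1.1)·(-45) − (-2.5)·55] / -14475 = -0.01292
∂h/∂y = [120·(-2.5) − 165·(-1.1)] / -14475 = +0.008187
Flow = −∇h = (+0.01292 east, -0.008187 north), which points southeast.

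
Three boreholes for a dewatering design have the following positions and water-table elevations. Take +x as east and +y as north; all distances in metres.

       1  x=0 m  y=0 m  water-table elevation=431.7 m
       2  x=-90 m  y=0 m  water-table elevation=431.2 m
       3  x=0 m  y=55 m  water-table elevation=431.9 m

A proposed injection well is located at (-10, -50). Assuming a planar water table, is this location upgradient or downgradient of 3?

∂h/∂x = (431.2 − 431.7) / (-90 − 0) = +0.005556
∂h/∂y = (431.9 − 431.7) / (55 − 0) = +0.003636
Head at (-10, -50) = 431.7 + (+0.005556)·(-10) + (+0.003636)·(-50) = 431.46 m.
That is lower than the 431.9 m at 3, so the point is downgradient.

downgradient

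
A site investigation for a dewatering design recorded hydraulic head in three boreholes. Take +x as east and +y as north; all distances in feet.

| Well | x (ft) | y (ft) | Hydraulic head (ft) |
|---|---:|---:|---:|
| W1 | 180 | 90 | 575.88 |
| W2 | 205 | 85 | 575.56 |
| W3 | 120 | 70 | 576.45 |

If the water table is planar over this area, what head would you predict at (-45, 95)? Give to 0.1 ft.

With h = a·x + b·y + c and W1 as origin, the differences give:
  25·a + (-5)·b = -0.32
  (-60)·a + (-20)·b = +0.57
Eliminate b (×(-20) and ×(-5), subtract): -800·a = 9.250 → a = ∂h/∂x = -0.01156
Back-substitute: b = ∂h/∂y = +0.006188.
h(-45, 95) = 575.88 + (-0.01156)·(-225) + (+0.006188)·(5) = 575.88 +2.602 +0.031 = 578.513 ft.

578.5 ft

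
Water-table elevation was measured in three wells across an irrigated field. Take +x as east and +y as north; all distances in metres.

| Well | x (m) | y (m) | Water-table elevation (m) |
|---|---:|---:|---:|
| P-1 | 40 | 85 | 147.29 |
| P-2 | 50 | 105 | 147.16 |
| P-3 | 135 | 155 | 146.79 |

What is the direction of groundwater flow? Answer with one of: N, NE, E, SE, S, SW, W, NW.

Taking P-1 as reference: P-2−P-1 = (10, 20, -0.13); P-3−P-1 = (95, 70, -0.50).
Solve a·Δx + b·Δy = Δh: det = 10·70 − 95·20 = -1200.
∂h/∂x = [(-0.13)·70 − (-0.50)·20] / -1200 = -0.0007500
∂h/∂y = [10·(-0.50) − 95·(-0.13)] / -1200 = -0.006125
Flow = −∇h = (+0.0007500 east, +0.006125 north), which points north.

N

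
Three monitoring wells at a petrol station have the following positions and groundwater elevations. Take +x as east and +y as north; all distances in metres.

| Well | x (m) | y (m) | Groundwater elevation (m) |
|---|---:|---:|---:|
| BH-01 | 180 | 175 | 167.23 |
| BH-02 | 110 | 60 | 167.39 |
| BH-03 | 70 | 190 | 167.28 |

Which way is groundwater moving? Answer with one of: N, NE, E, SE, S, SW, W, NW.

NE

With h = a·x + b·y + c and BH-01 as origin, the differences give:
  (-70)·a + (-115)·b = +0.16
  (-110)·a + 15·b = +0.05
Eliminate b (×15 and ×(-115), subtract): -13700·a = 8.150 → a = ∂h/∂x = -0.0005949
Back-substitute: b = ∂h/∂y = -0.001029.
Flow = −∇h = (+0.0005949 east, +0.001029 north), which points northeast.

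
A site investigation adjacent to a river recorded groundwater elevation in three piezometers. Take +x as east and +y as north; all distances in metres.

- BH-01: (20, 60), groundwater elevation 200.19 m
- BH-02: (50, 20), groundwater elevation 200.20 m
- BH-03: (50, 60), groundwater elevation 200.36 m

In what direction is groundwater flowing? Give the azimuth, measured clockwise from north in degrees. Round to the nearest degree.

Differences from BH-01: to BH-02 (Δx, Δy, Δh) = (30, -40, +0.01); to BH-03 = (30, 0, +0.17).
Determinant of the coordinate differences = 30·0 − 30·(-40) = 1200.
∂h/∂x = [(+0.01)·0 − (+0.17)·(-40)] / 1200 = +0.005667
∂h/∂y = [30·(+0.17) − 30·(+0.01)] / 1200 = +0.004000
Flow direction (−∇h) has components (-0.005667 E, -0.004000 N).
Azimuth = atan2(E, N) = atan2(-0.005667, -0.004000) = 234.8° ≈ 235°.

235°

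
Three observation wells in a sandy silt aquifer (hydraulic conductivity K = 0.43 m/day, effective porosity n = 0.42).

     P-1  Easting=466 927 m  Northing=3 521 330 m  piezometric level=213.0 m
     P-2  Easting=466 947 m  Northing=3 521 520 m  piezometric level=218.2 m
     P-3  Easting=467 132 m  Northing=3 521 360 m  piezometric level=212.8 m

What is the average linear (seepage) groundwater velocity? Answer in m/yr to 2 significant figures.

11 m/yr

Three-point gradient (reference P-1): Δ to P-2 = (20, 190, +5.2), Δ to P-3 = (205, 30, -0.2).
∂h/∂x = -0.005059, ∂h/∂y = +0.02790 (det = -38350).
|∇h| = √(-0.005059² + 0.02790²) = 0.02835
Seepage velocity v = K·i/n = 0.43 × 0.02835 / 0.42 = 0.02903 m/day = 10.6 m/yr.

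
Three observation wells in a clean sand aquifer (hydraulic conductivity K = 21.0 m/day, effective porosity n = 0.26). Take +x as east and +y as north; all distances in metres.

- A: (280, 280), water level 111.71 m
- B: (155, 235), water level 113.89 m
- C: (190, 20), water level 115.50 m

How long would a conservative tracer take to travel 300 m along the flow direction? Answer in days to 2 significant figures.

220 days

With h = a·x + b·y + c and A as origin, the differences give:
  (-125)·a + (-45)·b = +2.18
  (-90)·a + (-260)·b = +3.79
Eliminate b (×(-260) and ×(-45), subtract): 28450·a = -396.250 → a = ∂h/∂x = -0.01393
Back-substitute: b = ∂h/∂y = -0.009756.
|∇h| = √(-0.01393² + -0.009756²) = 0.01701
Seepage velocity v = K·i/n = 21.0 × 0.01701 / 0.26 = 1.374 m/day.
t = 300 / 1.374 = 218.3 days.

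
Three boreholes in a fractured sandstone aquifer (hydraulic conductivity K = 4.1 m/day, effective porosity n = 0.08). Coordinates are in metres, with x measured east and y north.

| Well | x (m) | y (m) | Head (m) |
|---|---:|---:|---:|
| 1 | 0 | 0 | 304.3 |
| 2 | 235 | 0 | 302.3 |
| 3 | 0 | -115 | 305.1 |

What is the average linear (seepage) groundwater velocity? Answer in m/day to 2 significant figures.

0.56 m/day

∂h/∂x = (302.3 − 304.3) / (235 − 0) = -0.008511
∂h/∂y = (305.1 − 304.3) / (-115 − 0) = -0.006957
|∇h| = √(-0.008511² + -0.006957²) = 0.01099
Seepage velocity v = K·i/n = 4.1 × 0.01099 / 0.08 = 0.5632 m/day.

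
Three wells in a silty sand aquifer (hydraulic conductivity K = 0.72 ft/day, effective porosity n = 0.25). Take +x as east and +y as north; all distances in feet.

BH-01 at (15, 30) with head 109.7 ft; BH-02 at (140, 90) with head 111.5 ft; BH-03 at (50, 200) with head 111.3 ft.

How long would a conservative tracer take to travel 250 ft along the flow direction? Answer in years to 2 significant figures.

18 years

With h = a·x + b·y + c and BH-01 as origin, the differences give:
  125·a + 60·b = +1.8
  35·a + 170·b = +1.6
Eliminate b (×170 and ×60, subtract): 19150·a = 210.00 → a = ∂h/∂x = +0.01097
Back-substitute: b = ∂h/∂y = +0.007154.
|∇h| = √(0.01097² + 0.007154²) = 0.0131
Seepage velocity v = K·i/n = 0.72 × 0.0131 / 0.25 = 0.03773 ft/day.
t = 250 / 0.03773 = 6626 days = 18.1 years.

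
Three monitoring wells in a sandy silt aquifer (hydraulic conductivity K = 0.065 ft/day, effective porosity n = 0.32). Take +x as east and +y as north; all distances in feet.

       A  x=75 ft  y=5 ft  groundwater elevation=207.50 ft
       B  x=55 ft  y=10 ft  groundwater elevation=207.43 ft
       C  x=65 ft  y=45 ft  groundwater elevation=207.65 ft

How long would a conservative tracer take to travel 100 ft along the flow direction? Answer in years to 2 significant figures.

200 years

Taking A as reference: B−A = (-20, 5, -0.07); C−A = (-10, 40, +0.15).
Determinant of the coordinate differences = (-20)·40 − (-10)·5 = -750.
∂h/∂x = [(-0.07)·40 − (+0.15)·5] / -750 = +0.004733
∂h/∂y = [(-20)·(+0.15) − (-10)·(-0.07)] / -750 = +0.004933
|∇h| = √(0.004733² + 0.004933²) = 0.006836
Seepage velocity v = K·i/n = 0.065 × 0.006836 / 0.32 = 0.001389 ft/day.
t = 100 / 0.001389 = 7.199e+04 days = 197 years.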